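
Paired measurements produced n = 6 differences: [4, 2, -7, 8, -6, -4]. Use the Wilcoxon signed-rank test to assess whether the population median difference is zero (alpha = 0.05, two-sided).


Step 1: Drop any zero differences (none here) and take |d_i|.
|d| = [4, 2, 7, 8, 6, 4]
Step 2: Midrank |d_i| (ties get averaged ranks).
ranks: |4|->2.5, |2|->1, |7|->5, |8|->6, |6|->4, |4|->2.5
Step 3: Attach original signs; sum ranks with positive sign and with negative sign.
W+ = 2.5 + 1 + 6 = 9.5
W- = 5 + 4 + 2.5 = 11.5
(Check: W+ + W- = 21 should equal n(n+1)/2 = 21.)
Step 4: Test statistic W = min(W+, W-) = 9.5.
Step 5: Ties in |d|, so use the tie-corrected normal approximation.
        E[W] = n(n+1)/4 = 6*7/4 = 10.5.
        Tie groups: |d|=4 (t=2); sum(t^3 - t) = 6.
        Var[W] = n(n+1)(2n+1)/24 - sum(t^3-t)/48 = 546/24 - 6/48 = 22.625.
        z = (W - E[W]) / sqrt(Var[W]) = (9.5 - 10.5) / 4.7566 = -0.2102.
        Two-sided p = 2*Phi(z) = 0.833484.
Step 6: alpha = 0.05. fail to reject H0.

W+ = 9.5, W- = 11.5, W = min = 9.5, p = 0.833484, fail to reject H0.


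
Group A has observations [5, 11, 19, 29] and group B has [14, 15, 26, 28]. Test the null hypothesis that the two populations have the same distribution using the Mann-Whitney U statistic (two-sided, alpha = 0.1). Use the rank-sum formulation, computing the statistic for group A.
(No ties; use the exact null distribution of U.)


Step 1: Combine and sort all 8 observations; assign midranks.
sorted (value, group): (5,X), (11,X), (14,Y), (15,Y), (19,X), (26,Y), (28,Y), (29,X)
ranks: 5->1, 11->2, 14->3, 15->4, 19->5, 26->6, 28->7, 29->8
Step 2: Rank sum for X: R1 = 1 + 2 + 5 + 8 = 16.
Step 3: U_X = R1 - n1(n1+1)/2 = 16 - 4*5/2 = 16 - 10 = 6.
       U_Y = n1*n2 - U_X = 16 - 6 = 10.
Step 4: No ties, so the exact null distribution of U (based on enumerating the C(8,4) = 70 equally likely rank assignments) gives the two-sided p-value.
Step 5: p-value = 0.685714; compare to alpha = 0.1. fail to reject H0.

U_X = 6, p = 0.685714, fail to reject H0 at alpha = 0.1.


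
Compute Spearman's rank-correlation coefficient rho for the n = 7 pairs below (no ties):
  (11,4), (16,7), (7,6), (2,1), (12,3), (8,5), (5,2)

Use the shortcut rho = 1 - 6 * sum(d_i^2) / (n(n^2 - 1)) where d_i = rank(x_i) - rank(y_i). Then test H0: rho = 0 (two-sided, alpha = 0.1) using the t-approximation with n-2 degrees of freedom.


Step 1: Rank x and y separately (midranks; no ties here).
rank(x): 11->5, 16->7, 7->3, 2->1, 12->6, 8->4, 5->2
rank(y): 4->4, 7->7, 6->6, 1->1, 3->3, 5->5, 2->2
Step 2: d_i = R_x(i) - R_y(i); compute d_i^2.
  (5-4)^2=1, (7-7)^2=0, (3-6)^2=9, (1-1)^2=0, (6-3)^2=9, (4-5)^2=1, (2-2)^2=0
sum(d^2) = 20.
Step 3: rho = 1 - 6*20 / (7*(7^2 - 1)) = 1 - 120/336 = 0.642857.
Step 4: Under H0, t = rho * sqrt((n-2)/(1-rho^2)) = 1.8766 ~ t(5).
Step 5: Two-sided p-value from the t-distribution with 5 df = 0.119392.
Step 6: alpha = 0.1. fail to reject H0.

rho = 0.6429, p = 0.119392, fail to reject H0 at alpha = 0.1.


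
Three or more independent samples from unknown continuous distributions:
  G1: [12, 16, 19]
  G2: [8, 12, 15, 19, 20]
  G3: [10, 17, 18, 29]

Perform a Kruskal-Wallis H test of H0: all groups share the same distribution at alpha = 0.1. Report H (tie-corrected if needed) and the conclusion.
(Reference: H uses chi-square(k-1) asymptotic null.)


Step 1: Combine all N = 12 observations and assign midranks.
sorted (value, group, rank): (8,G2,1), (10,G3,2), (12,G1,3.5), (12,G2,3.5), (15,G2,5), (16,G1,6), (17,G3,7), (18,G3,8), (19,G1,9.5), (19,G2,9.5), (20,G2,11), (29,G3,12)
Step 2: Sum ranks within each group.
R_1 = 19 (n_1 = 3)
R_2 = 30 (n_2 = 5)
R_3 = 29 (n_3 = 4)
Step 3: H = 12/(N(N+1)) * sum(R_i^2/n_i) - 3(N+1)
     = 12/(12*13) * (19^2/3 + 30^2/5 + 29^2/4) - 3*13
     = 0.076923 * 510.583 - 39
     = 0.275641.
Step 4: Ties present; correction factor C = 1 - 12/(12^3 - 12) = 0.993007. Corrected H = 0.275641 / 0.993007 = 0.277582.
Step 5: Under H0, H ~ chi^2(2); p-value = 0.870410.
Step 6: alpha = 0.1. fail to reject H0.

H = 0.2776, df = 2, p = 0.870410, fail to reject H0.


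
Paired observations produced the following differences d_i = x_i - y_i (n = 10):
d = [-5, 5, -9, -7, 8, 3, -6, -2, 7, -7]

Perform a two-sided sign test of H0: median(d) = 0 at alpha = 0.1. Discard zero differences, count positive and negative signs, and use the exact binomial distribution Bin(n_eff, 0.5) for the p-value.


Step 1: Discard zero differences. Original n = 10; n_eff = number of nonzero differences = 10.
Nonzero differences (with sign): -5, +5, -9, -7, +8, +3, -6, -2, +7, -7
Step 2: Count signs: positive = 4, negative = 6.
Step 3: Under H0: P(positive) = 0.5, so the number of positives S ~ Bin(10, 0.5).
Step 4: Two-sided exact p-value = sum of Bin(10,0.5) probabilities at or below the observed probability = 0.753906.
Step 5: alpha = 0.1. fail to reject H0.

n_eff = 10, pos = 4, neg = 6, p = 0.753906, fail to reject H0.


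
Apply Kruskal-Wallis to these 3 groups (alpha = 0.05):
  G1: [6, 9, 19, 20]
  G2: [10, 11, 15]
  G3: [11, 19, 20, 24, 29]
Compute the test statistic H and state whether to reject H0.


Step 1: Combine all N = 12 observations and assign midranks.
sorted (value, group, rank): (6,G1,1), (9,G1,2), (10,G2,3), (11,G2,4.5), (11,G3,4.5), (15,G2,6), (19,G1,7.5), (19,G3,7.5), (20,G1,9.5), (20,G3,9.5), (24,G3,11), (29,G3,12)
Step 2: Sum ranks within each group.
R_1 = 20 (n_1 = 4)
R_2 = 13.5 (n_2 = 3)
R_3 = 44.5 (n_3 = 5)
Step 3: H = 12/(N(N+1)) * sum(R_i^2/n_i) - 3(N+1)
     = 12/(12*13) * (20^2/4 + 13.5^2/3 + 44.5^2/5) - 3*13
     = 0.076923 * 556.8 - 39
     = 3.830769.
Step 4: Ties present; correction factor C = 1 - 18/(12^3 - 12) = 0.989510. Corrected H = 3.830769 / 0.989510 = 3.871378.
Step 5: Under H0, H ~ chi^2(2); p-value = 0.144325.
Step 6: alpha = 0.05. fail to reject H0.

H = 3.8714, df = 2, p = 0.144325, fail to reject H0.


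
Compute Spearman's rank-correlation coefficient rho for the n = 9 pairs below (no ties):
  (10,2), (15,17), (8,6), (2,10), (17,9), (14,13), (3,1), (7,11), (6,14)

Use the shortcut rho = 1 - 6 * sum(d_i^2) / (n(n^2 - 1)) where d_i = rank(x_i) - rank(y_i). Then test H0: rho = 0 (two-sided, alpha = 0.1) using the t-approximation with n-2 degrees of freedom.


Step 1: Rank x and y separately (midranks; no ties here).
rank(x): 10->6, 15->8, 8->5, 2->1, 17->9, 14->7, 3->2, 7->4, 6->3
rank(y): 2->2, 17->9, 6->3, 10->5, 9->4, 13->7, 1->1, 11->6, 14->8
Step 2: d_i = R_x(i) - R_y(i); compute d_i^2.
  (6-2)^2=16, (8-9)^2=1, (5-3)^2=4, (1-5)^2=16, (9-4)^2=25, (7-7)^2=0, (2-1)^2=1, (4-6)^2=4, (3-8)^2=25
sum(d^2) = 92.
Step 3: rho = 1 - 6*92 / (9*(9^2 - 1)) = 1 - 552/720 = 0.233333.
Step 4: Under H0, t = rho * sqrt((n-2)/(1-rho^2)) = 0.6349 ~ t(7).
Step 5: Two-sided p-value from the t-distribution with 7 df = 0.545699.
Step 6: alpha = 0.1. fail to reject H0.

rho = 0.2333, p = 0.545699, fail to reject H0 at alpha = 0.1.


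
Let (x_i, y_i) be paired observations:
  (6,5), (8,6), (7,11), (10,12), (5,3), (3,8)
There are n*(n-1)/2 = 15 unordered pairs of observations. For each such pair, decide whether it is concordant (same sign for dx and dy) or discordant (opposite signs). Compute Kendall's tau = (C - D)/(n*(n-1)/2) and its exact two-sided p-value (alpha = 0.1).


Step 1: Enumerate the 15 unordered pairs (i,j) with i<j and classify each by sign(x_j-x_i) * sign(y_j-y_i).
  (1,2):dx=+2,dy=+1->C; (1,3):dx=+1,dy=+6->C; (1,4):dx=+4,dy=+7->C; (1,5):dx=-1,dy=-2->C
  (1,6):dx=-3,dy=+3->D; (2,3):dx=-1,dy=+5->D; (2,4):dx=+2,dy=+6->C; (2,5):dx=-3,dy=-3->C
  (2,6):dx=-5,dy=+2->D; (3,4):dx=+3,dy=+1->C; (3,5):dx=-2,dy=-8->C; (3,6):dx=-4,dy=-3->C
  (4,5):dx=-5,dy=-9->C; (4,6):dx=-7,dy=-4->C; (5,6):dx=-2,dy=+5->D
Step 2: C = 11, D = 4, total pairs = 15.
Step 3: tau = (C - D)/(n(n-1)/2) = (11 - 4)/15 = 0.466667.
Step 4: Exact two-sided p-value (enumerate n! = 720 permutations of y under H0): p = 0.272222.
Step 5: alpha = 0.1. fail to reject H0.

tau_b = 0.4667 (C=11, D=4), p = 0.272222, fail to reject H0.


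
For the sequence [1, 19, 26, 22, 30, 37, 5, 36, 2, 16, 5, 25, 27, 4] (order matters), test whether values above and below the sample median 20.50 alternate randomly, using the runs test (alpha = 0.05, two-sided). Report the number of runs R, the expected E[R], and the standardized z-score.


Step 1: Compute median = 20.50; label A = above, B = below.
Labels in order: BBAAAABABBBAAB  (n_A = 7, n_B = 7)
Step 2: Count runs R = 7.
Step 3: Under H0 (random ordering), E[R] = 2*n_A*n_B/(n_A+n_B) + 1 = 2*7*7/14 + 1 = 8.0000.
        Var[R] = 2*n_A*n_B*(2*n_A*n_B - n_A - n_B) / ((n_A+n_B)^2 * (n_A+n_B-1)) = 8232/2548 = 3.2308.
        SD[R] = 1.7974.
Step 4: Continuity-corrected z = (R + 0.5 - E[R]) / SD[R] = (7 + 0.5 - 8.0000) / 1.7974 = -0.2782.
Step 5: Two-sided p-value via normal approximation = 2*(1 - Phi(|z|)) = 0.780879.
Step 6: alpha = 0.05. fail to reject H0.

R = 7, z = -0.2782, p = 0.780879, fail to reject H0.


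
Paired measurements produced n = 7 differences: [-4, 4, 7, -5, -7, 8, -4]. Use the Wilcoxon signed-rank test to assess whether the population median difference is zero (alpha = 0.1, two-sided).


Step 1: Drop any zero differences (none here) and take |d_i|.
|d| = [4, 4, 7, 5, 7, 8, 4]
Step 2: Midrank |d_i| (ties get averaged ranks).
ranks: |4|->2, |4|->2, |7|->5.5, |5|->4, |7|->5.5, |8|->7, |4|->2
Step 3: Attach original signs; sum ranks with positive sign and with negative sign.
W+ = 2 + 5.5 + 7 = 14.5
W- = 2 + 4 + 5.5 + 2 = 13.5
(Check: W+ + W- = 28 should equal n(n+1)/2 = 28.)
Step 4: Test statistic W = min(W+, W-) = 13.5.
Step 5: Ties in |d|, so use the tie-corrected normal approximation.
        E[W] = n(n+1)/4 = 7*8/4 = 14.
        Tie groups: |d|=4 (t=3), |d|=7 (t=2); sum(t^3 - t) = 30.
        Var[W] = n(n+1)(2n+1)/24 - sum(t^3-t)/48 = 840/24 - 30/48 = 34.375.
        z = (W - E[W]) / sqrt(Var[W]) = (13.5 - 14) / 5.8630 = -0.0853.
        Two-sided p = 2*Phi(z) = 0.932039.
Step 6: alpha = 0.1. fail to reject H0.

W+ = 14.5, W- = 13.5, W = min = 13.5, p = 0.932039, fail to reject H0.


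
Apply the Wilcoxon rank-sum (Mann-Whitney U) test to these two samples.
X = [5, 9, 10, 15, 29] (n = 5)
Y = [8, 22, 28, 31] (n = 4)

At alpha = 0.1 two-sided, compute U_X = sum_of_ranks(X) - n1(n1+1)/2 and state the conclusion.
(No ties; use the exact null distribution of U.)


Step 1: Combine and sort all 9 observations; assign midranks.
sorted (value, group): (5,X), (8,Y), (9,X), (10,X), (15,X), (22,Y), (28,Y), (29,X), (31,Y)
ranks: 5->1, 8->2, 9->3, 10->4, 15->5, 22->6, 28->7, 29->8, 31->9
Step 2: Rank sum for X: R1 = 1 + 3 + 4 + 5 + 8 = 21.
Step 3: U_X = R1 - n1(n1+1)/2 = 21 - 5*6/2 = 21 - 15 = 6.
       U_Y = n1*n2 - U_X = 20 - 6 = 14.
Step 4: No ties, so the exact null distribution of U (based on enumerating the C(9,5) = 126 equally likely rank assignments) gives the two-sided p-value.
Step 5: p-value = 0.412698; compare to alpha = 0.1. fail to reject H0.

U_X = 6, p = 0.412698, fail to reject H0 at alpha = 0.1.


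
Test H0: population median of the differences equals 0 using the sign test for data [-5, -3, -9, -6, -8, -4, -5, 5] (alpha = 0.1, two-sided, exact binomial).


Step 1: Discard zero differences. Original n = 8; n_eff = number of nonzero differences = 8.
Nonzero differences (with sign): -5, -3, -9, -6, -8, -4, -5, +5
Step 2: Count signs: positive = 1, negative = 7.
Step 3: Under H0: P(positive) = 0.5, so the number of positives S ~ Bin(8, 0.5).
Step 4: Two-sided exact p-value = sum of Bin(8,0.5) probabilities at or below the observed probability = 0.070312.
Step 5: alpha = 0.1. reject H0.

n_eff = 8, pos = 1, neg = 7, p = 0.070312, reject H0.


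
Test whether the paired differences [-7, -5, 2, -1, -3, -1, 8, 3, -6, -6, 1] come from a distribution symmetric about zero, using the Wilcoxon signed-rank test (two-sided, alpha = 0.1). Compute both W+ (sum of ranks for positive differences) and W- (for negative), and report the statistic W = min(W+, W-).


Step 1: Drop any zero differences (none here) and take |d_i|.
|d| = [7, 5, 2, 1, 3, 1, 8, 3, 6, 6, 1]
Step 2: Midrank |d_i| (ties get averaged ranks).
ranks: |7|->10, |5|->7, |2|->4, |1|->2, |3|->5.5, |1|->2, |8|->11, |3|->5.5, |6|->8.5, |6|->8.5, |1|->2
Step 3: Attach original signs; sum ranks with positive sign and with negative sign.
W+ = 4 + 11 + 5.5 + 2 = 22.5
W- = 10 + 7 + 2 + 5.5 + 2 + 8.5 + 8.5 = 43.5
(Check: W+ + W- = 66 should equal n(n+1)/2 = 66.)
Step 4: Test statistic W = min(W+, W-) = 22.5.
Step 5: Ties in |d|, so use the tie-corrected normal approximation.
        E[W] = n(n+1)/4 = 11*12/4 = 33.
        Tie groups: |d|=1 (t=3), |d|=3 (t=2), |d|=6 (t=2); sum(t^3 - t) = 36.
        Var[W] = n(n+1)(2n+1)/24 - sum(t^3-t)/48 = 3036/24 - 36/48 = 125.75.
        z = (W - E[W]) / sqrt(Var[W]) = (22.5 - 33) / 11.2138 = -0.9363.
        Two-sided p = 2*Phi(z) = 0.349096.
Step 6: alpha = 0.1. fail to reject H0.

W+ = 22.5, W- = 43.5, W = min = 22.5, p = 0.349096, fail to reject H0.


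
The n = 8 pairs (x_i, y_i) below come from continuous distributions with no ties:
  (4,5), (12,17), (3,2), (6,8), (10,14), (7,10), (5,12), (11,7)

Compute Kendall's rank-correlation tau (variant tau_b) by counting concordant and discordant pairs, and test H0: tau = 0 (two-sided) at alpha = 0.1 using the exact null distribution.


Step 1: Enumerate the 28 unordered pairs (i,j) with i<j and classify each by sign(x_j-x_i) * sign(y_j-y_i).
  (1,2):dx=+8,dy=+12->C; (1,3):dx=-1,dy=-3->C; (1,4):dx=+2,dy=+3->C; (1,5):dx=+6,dy=+9->C
  (1,6):dx=+3,dy=+5->C; (1,7):dx=+1,dy=+7->C; (1,8):dx=+7,dy=+2->C; (2,3):dx=-9,dy=-15->C
  (2,4):dx=-6,dy=-9->C; (2,5):dx=-2,dy=-3->C; (2,6):dx=-5,dy=-7->C; (2,7):dx=-7,dy=-5->C
  (2,8):dx=-1,dy=-10->C; (3,4):dx=+3,dy=+6->C; (3,5):dx=+7,dy=+12->C; (3,6):dx=+4,dy=+8->C
  (3,7):dx=+2,dy=+10->C; (3,8):dx=+8,dy=+5->C; (4,5):dx=+4,dy=+6->C; (4,6):dx=+1,dy=+2->C
  (4,7):dx=-1,dy=+4->D; (4,8):dx=+5,dy=-1->D; (5,6):dx=-3,dy=-4->C; (5,7):dx=-5,dy=-2->C
  (5,8):dx=+1,dy=-7->D; (6,7):dx=-2,dy=+2->D; (6,8):dx=+4,dy=-3->D; (7,8):dx=+6,dy=-5->D
Step 2: C = 22, D = 6, total pairs = 28.
Step 3: tau = (C - D)/(n(n-1)/2) = (22 - 6)/28 = 0.571429.
Step 4: Exact two-sided p-value (enumerate n! = 40320 permutations of y under H0): p = 0.061012.
Step 5: alpha = 0.1. reject H0.

tau_b = 0.5714 (C=22, D=6), p = 0.061012, reject H0.


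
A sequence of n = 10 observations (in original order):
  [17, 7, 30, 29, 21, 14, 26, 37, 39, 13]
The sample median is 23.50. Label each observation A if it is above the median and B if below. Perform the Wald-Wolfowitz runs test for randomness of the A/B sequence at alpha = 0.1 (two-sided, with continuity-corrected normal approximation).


Step 1: Compute median = 23.50; label A = above, B = below.
Labels in order: BBAABBAAAB  (n_A = 5, n_B = 5)
Step 2: Count runs R = 5.
Step 3: Under H0 (random ordering), E[R] = 2*n_A*n_B/(n_A+n_B) + 1 = 2*5*5/10 + 1 = 6.0000.
        Var[R] = 2*n_A*n_B*(2*n_A*n_B - n_A - n_B) / ((n_A+n_B)^2 * (n_A+n_B-1)) = 2000/900 = 2.2222.
        SD[R] = 1.4907.
Step 4: Continuity-corrected z = (R + 0.5 - E[R]) / SD[R] = (5 + 0.5 - 6.0000) / 1.4907 = -0.3354.
Step 5: Two-sided p-value via normal approximation = 2*(1 - Phi(|z|)) = 0.737316.
Step 6: alpha = 0.1. fail to reject H0.

R = 5, z = -0.3354, p = 0.737316, fail to reject H0.


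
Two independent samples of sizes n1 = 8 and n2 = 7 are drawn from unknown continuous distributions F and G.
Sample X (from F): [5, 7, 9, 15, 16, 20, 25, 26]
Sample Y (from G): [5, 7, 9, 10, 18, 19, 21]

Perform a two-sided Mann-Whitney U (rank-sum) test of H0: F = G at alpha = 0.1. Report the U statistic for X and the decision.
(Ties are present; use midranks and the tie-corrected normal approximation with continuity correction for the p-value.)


Step 1: Combine and sort all 15 observations; assign midranks.
sorted (value, group): (5,X), (5,Y), (7,X), (7,Y), (9,X), (9,Y), (10,Y), (15,X), (16,X), (18,Y), (19,Y), (20,X), (21,Y), (25,X), (26,X)
ranks: 5->1.5, 5->1.5, 7->3.5, 7->3.5, 9->5.5, 9->5.5, 10->7, 15->8, 16->9, 18->10, 19->11, 20->12, 21->13, 25->14, 26->15
Step 2: Rank sum for X: R1 = 1.5 + 3.5 + 5.5 + 8 + 9 + 12 + 14 + 15 = 68.5.
Step 3: U_X = R1 - n1(n1+1)/2 = 68.5 - 8*9/2 = 68.5 - 36 = 32.5.
       U_Y = n1*n2 - U_X = 56 - 32.5 = 23.5.
Step 4: Ties are present, so use the tie-corrected normal approximation (with continuity correction) for the p-value.
Step 5: p-value = 0.642537; compare to alpha = 0.1. fail to reject H0.

U_X = 32.5, p = 0.642537, fail to reject H0 at alpha = 0.1.


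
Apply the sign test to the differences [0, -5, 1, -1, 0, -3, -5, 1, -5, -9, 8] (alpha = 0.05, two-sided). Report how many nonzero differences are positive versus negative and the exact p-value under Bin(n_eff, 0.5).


Step 1: Discard zero differences. Original n = 11; n_eff = number of nonzero differences = 9.
Nonzero differences (with sign): -5, +1, -1, -3, -5, +1, -5, -9, +8
Step 2: Count signs: positive = 3, negative = 6.
Step 3: Under H0: P(positive) = 0.5, so the number of positives S ~ Bin(9, 0.5).
Step 4: Two-sided exact p-value = sum of Bin(9,0.5) probabilities at or below the observed probability = 0.507812.
Step 5: alpha = 0.05. fail to reject H0.

n_eff = 9, pos = 3, neg = 6, p = 0.507812, fail to reject H0.


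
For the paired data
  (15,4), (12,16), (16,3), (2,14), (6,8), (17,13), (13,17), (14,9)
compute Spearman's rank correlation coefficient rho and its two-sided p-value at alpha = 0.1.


Step 1: Rank x and y separately (midranks; no ties here).
rank(x): 15->6, 12->3, 16->7, 2->1, 6->2, 17->8, 13->4, 14->5
rank(y): 4->2, 16->7, 3->1, 14->6, 8->3, 13->5, 17->8, 9->4
Step 2: d_i = R_x(i) - R_y(i); compute d_i^2.
  (6-2)^2=16, (3-7)^2=16, (7-1)^2=36, (1-6)^2=25, (2-3)^2=1, (8-5)^2=9, (4-8)^2=16, (5-4)^2=1
sum(d^2) = 120.
Step 3: rho = 1 - 6*120 / (8*(8^2 - 1)) = 1 - 720/504 = -0.428571.
Step 4: Under H0, t = rho * sqrt((n-2)/(1-rho^2)) = -1.1619 ~ t(6).
Step 5: Two-sided p-value from the t-distribution with 6 df = 0.289403.
Step 6: alpha = 0.1. fail to reject H0.

rho = -0.4286, p = 0.289403, fail to reject H0 at alpha = 0.1.


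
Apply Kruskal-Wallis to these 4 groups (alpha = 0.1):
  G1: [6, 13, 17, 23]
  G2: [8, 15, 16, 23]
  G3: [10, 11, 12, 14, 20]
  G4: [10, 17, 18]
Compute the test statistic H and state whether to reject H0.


Step 1: Combine all N = 16 observations and assign midranks.
sorted (value, group, rank): (6,G1,1), (8,G2,2), (10,G3,3.5), (10,G4,3.5), (11,G3,5), (12,G3,6), (13,G1,7), (14,G3,8), (15,G2,9), (16,G2,10), (17,G1,11.5), (17,G4,11.5), (18,G4,13), (20,G3,14), (23,G1,15.5), (23,G2,15.5)
Step 2: Sum ranks within each group.
R_1 = 35 (n_1 = 4)
R_2 = 36.5 (n_2 = 4)
R_3 = 36.5 (n_3 = 5)
R_4 = 28 (n_4 = 3)
Step 3: H = 12/(N(N+1)) * sum(R_i^2/n_i) - 3(N+1)
     = 12/(16*17) * (35^2/4 + 36.5^2/4 + 36.5^2/5 + 28^2/3) - 3*17
     = 0.044118 * 1167.1 - 51
     = 0.489522.
Step 4: Ties present; correction factor C = 1 - 18/(16^3 - 16) = 0.995588. Corrected H = 0.489522 / 0.995588 = 0.491691.
Step 5: Under H0, H ~ chi^2(3); p-value = 0.920713.
Step 6: alpha = 0.1. fail to reject H0.

H = 0.4917, df = 3, p = 0.920713, fail to reject H0.


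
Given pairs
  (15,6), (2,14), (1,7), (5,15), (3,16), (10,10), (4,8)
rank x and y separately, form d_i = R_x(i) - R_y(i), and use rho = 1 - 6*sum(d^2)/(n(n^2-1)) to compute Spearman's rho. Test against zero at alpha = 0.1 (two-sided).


Step 1: Rank x and y separately (midranks; no ties here).
rank(x): 15->7, 2->2, 1->1, 5->5, 3->3, 10->6, 4->4
rank(y): 6->1, 14->5, 7->2, 15->6, 16->7, 10->4, 8->3
Step 2: d_i = R_x(i) - R_y(i); compute d_i^2.
  (7-1)^2=36, (2-5)^2=9, (1-2)^2=1, (5-6)^2=1, (3-7)^2=16, (6-4)^2=4, (4-3)^2=1
sum(d^2) = 68.
Step 3: rho = 1 - 6*68 / (7*(7^2 - 1)) = 1 - 408/336 = -0.214286.
Step 4: Under H0, t = rho * sqrt((n-2)/(1-rho^2)) = -0.4906 ~ t(5).
Step 5: Two-sided p-value from the t-distribution with 5 df = 0.644512.
Step 6: alpha = 0.1. fail to reject H0.

rho = -0.2143, p = 0.644512, fail to reject H0 at alpha = 0.1.


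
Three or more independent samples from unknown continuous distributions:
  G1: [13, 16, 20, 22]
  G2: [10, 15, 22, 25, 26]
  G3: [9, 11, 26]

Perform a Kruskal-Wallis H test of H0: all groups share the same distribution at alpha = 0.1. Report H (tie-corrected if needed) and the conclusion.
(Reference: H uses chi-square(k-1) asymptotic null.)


Step 1: Combine all N = 12 observations and assign midranks.
sorted (value, group, rank): (9,G3,1), (10,G2,2), (11,G3,3), (13,G1,4), (15,G2,5), (16,G1,6), (20,G1,7), (22,G1,8.5), (22,G2,8.5), (25,G2,10), (26,G2,11.5), (26,G3,11.5)
Step 2: Sum ranks within each group.
R_1 = 25.5 (n_1 = 4)
R_2 = 37 (n_2 = 5)
R_3 = 15.5 (n_3 = 3)
Step 3: H = 12/(N(N+1)) * sum(R_i^2/n_i) - 3(N+1)
     = 12/(12*13) * (25.5^2/4 + 37^2/5 + 15.5^2/3) - 3*13
     = 0.076923 * 516.446 - 39
     = 0.726603.
Step 4: Ties present; correction factor C = 1 - 12/(12^3 - 12) = 0.993007. Corrected H = 0.726603 / 0.993007 = 0.731719.
Step 5: Under H0, H ~ chi^2(2); p-value = 0.693600.
Step 6: alpha = 0.1. fail to reject H0.

H = 0.7317, df = 2, p = 0.693600, fail to reject H0.


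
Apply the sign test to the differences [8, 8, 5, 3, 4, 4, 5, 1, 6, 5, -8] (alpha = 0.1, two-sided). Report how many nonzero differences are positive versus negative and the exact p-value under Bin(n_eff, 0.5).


Step 1: Discard zero differences. Original n = 11; n_eff = number of nonzero differences = 11.
Nonzero differences (with sign): +8, +8, +5, +3, +4, +4, +5, +1, +6, +5, -8
Step 2: Count signs: positive = 10, negative = 1.
Step 3: Under H0: P(positive) = 0.5, so the number of positives S ~ Bin(11, 0.5).
Step 4: Two-sided exact p-value = sum of Bin(11,0.5) probabilities at or below the observed probability = 0.011719.
Step 5: alpha = 0.1. reject H0.

n_eff = 11, pos = 10, neg = 1, p = 0.011719, reject H0.


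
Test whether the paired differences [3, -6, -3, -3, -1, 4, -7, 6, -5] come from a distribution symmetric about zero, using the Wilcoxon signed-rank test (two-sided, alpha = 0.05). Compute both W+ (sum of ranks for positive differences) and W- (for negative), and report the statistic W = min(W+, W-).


Step 1: Drop any zero differences (none here) and take |d_i|.
|d| = [3, 6, 3, 3, 1, 4, 7, 6, 5]
Step 2: Midrank |d_i| (ties get averaged ranks).
ranks: |3|->3, |6|->7.5, |3|->3, |3|->3, |1|->1, |4|->5, |7|->9, |6|->7.5, |5|->6
Step 3: Attach original signs; sum ranks with positive sign and with negative sign.
W+ = 3 + 5 + 7.5 = 15.5
W- = 7.5 + 3 + 3 + 1 + 9 + 6 = 29.5
(Check: W+ + W- = 45 should equal n(n+1)/2 = 45.)
Step 4: Test statistic W = min(W+, W-) = 15.5.
Step 5: Ties in |d|, so use the tie-corrected normal approximation.
        E[W] = n(n+1)/4 = 9*10/4 = 22.5.
        Tie groups: |d|=3 (t=3), |d|=6 (t=2); sum(t^3 - t) = 30.
        Var[W] = n(n+1)(2n+1)/24 - sum(t^3-t)/48 = 1710/24 - 30/48 = 70.625.
        z = (W - E[W]) / sqrt(Var[W]) = (15.5 - 22.5) / 8.4039 = -0.8329.
        Two-sided p = 2*Phi(z) = 0.404873.
Step 6: alpha = 0.05. fail to reject H0.

W+ = 15.5, W- = 29.5, W = min = 15.5, p = 0.404873, fail to reject H0.


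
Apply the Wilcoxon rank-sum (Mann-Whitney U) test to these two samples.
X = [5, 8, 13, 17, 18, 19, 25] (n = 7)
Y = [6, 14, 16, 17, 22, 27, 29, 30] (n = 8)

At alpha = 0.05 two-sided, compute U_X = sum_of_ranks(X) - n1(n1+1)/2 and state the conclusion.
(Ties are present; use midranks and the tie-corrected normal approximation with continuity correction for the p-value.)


Step 1: Combine and sort all 15 observations; assign midranks.
sorted (value, group): (5,X), (6,Y), (8,X), (13,X), (14,Y), (16,Y), (17,X), (17,Y), (18,X), (19,X), (22,Y), (25,X), (27,Y), (29,Y), (30,Y)
ranks: 5->1, 6->2, 8->3, 13->4, 14->5, 16->6, 17->7.5, 17->7.5, 18->9, 19->10, 22->11, 25->12, 27->13, 29->14, 30->15
Step 2: Rank sum for X: R1 = 1 + 3 + 4 + 7.5 + 9 + 10 + 12 = 46.5.
Step 3: U_X = R1 - n1(n1+1)/2 = 46.5 - 7*8/2 = 46.5 - 28 = 18.5.
       U_Y = n1*n2 - U_X = 56 - 18.5 = 37.5.
Step 4: Ties are present, so use the tie-corrected normal approximation (with continuity correction) for the p-value.
Step 5: p-value = 0.297190; compare to alpha = 0.05. fail to reject H0.

U_X = 18.5, p = 0.297190, fail to reject H0 at alpha = 0.05.


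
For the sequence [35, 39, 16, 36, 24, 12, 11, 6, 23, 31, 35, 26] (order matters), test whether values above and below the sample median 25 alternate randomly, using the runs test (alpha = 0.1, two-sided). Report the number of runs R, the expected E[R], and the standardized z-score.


Step 1: Compute median = 25; label A = above, B = below.
Labels in order: AABABBBBBAAA  (n_A = 6, n_B = 6)
Step 2: Count runs R = 5.
Step 3: Under H0 (random ordering), E[R] = 2*n_A*n_B/(n_A+n_B) + 1 = 2*6*6/12 + 1 = 7.0000.
        Var[R] = 2*n_A*n_B*(2*n_A*n_B - n_A - n_B) / ((n_A+n_B)^2 * (n_A+n_B-1)) = 4320/1584 = 2.7273.
        SD[R] = 1.6514.
Step 4: Continuity-corrected z = (R + 0.5 - E[R]) / SD[R] = (5 + 0.5 - 7.0000) / 1.6514 = -0.9083.
Step 5: Two-sided p-value via normal approximation = 2*(1 - Phi(|z|)) = 0.363722.
Step 6: alpha = 0.1. fail to reject H0.

R = 5, z = -0.9083, p = 0.363722, fail to reject H0.


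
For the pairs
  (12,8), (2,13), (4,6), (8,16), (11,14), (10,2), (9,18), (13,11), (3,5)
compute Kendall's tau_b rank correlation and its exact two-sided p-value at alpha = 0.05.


Step 1: Enumerate the 36 unordered pairs (i,j) with i<j and classify each by sign(x_j-x_i) * sign(y_j-y_i).
  (1,2):dx=-10,dy=+5->D; (1,3):dx=-8,dy=-2->C; (1,4):dx=-4,dy=+8->D; (1,5):dx=-1,dy=+6->D
  (1,6):dx=-2,dy=-6->C; (1,7):dx=-3,dy=+10->D; (1,8):dx=+1,dy=+3->C; (1,9):dx=-9,dy=-3->C
  (2,3):dx=+2,dy=-7->D; (2,4):dx=+6,dy=+3->C; (2,5):dx=+9,dy=+1->C; (2,6):dx=+8,dy=-11->D
  (2,7):dx=+7,dy=+5->C; (2,8):dx=+11,dy=-2->D; (2,9):dx=+1,dy=-8->D; (3,4):dx=+4,dy=+10->C
  (3,5):dx=+7,dy=+8->C; (3,6):dx=+6,dy=-4->D; (3,7):dx=+5,dy=+12->C; (3,8):dx=+9,dy=+5->C
  (3,9):dx=-1,dy=-1->C; (4,5):dx=+3,dy=-2->D; (4,6):dx=+2,dy=-14->D; (4,7):dx=+1,dy=+2->C
  (4,8):dx=+5,dy=-5->D; (4,9):dx=-5,dy=-11->C; (5,6):dx=-1,dy=-12->C; (5,7):dx=-2,dy=+4->D
  (5,8):dx=+2,dy=-3->D; (5,9):dx=-8,dy=-9->C; (6,7):dx=-1,dy=+16->D; (6,8):dx=+3,dy=+9->C
  (6,9):dx=-7,dy=+3->D; (7,8):dx=+4,dy=-7->D; (7,9):dx=-6,dy=-13->C; (8,9):dx=-10,dy=-6->C
Step 2: C = 19, D = 17, total pairs = 36.
Step 3: tau = (C - D)/(n(n-1)/2) = (19 - 17)/36 = 0.055556.
Step 4: Exact two-sided p-value (enumerate n! = 362880 permutations of y under H0): p = 0.919455.
Step 5: alpha = 0.05. fail to reject H0.

tau_b = 0.0556 (C=19, D=17), p = 0.919455, fail to reject H0.


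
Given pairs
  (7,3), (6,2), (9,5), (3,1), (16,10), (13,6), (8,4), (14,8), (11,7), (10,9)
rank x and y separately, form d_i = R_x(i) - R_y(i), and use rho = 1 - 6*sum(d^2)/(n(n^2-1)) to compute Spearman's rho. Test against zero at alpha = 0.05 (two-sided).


Step 1: Rank x and y separately (midranks; no ties here).
rank(x): 7->3, 6->2, 9->5, 3->1, 16->10, 13->8, 8->4, 14->9, 11->7, 10->6
rank(y): 3->3, 2->2, 5->5, 1->1, 10->10, 6->6, 4->4, 8->8, 7->7, 9->9
Step 2: d_i = R_x(i) - R_y(i); compute d_i^2.
  (3-3)^2=0, (2-2)^2=0, (5-5)^2=0, (1-1)^2=0, (10-10)^2=0, (8-6)^2=4, (4-4)^2=0, (9-8)^2=1, (7-7)^2=0, (6-9)^2=9
sum(d^2) = 14.
Step 3: rho = 1 - 6*14 / (10*(10^2 - 1)) = 1 - 84/990 = 0.915152.
Step 4: Under H0, t = rho * sqrt((n-2)/(1-rho^2)) = 6.4212 ~ t(8).
Step 5: Two-sided p-value from the t-distribution with 8 df = 0.000204.
Step 6: alpha = 0.05. reject H0.

rho = 0.9152, p = 0.000204, reject H0 at alpha = 0.05.


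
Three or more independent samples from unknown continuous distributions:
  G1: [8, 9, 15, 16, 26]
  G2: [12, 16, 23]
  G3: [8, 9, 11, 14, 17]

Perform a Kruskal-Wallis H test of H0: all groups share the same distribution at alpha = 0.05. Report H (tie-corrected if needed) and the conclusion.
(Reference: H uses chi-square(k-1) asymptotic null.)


Step 1: Combine all N = 13 observations and assign midranks.
sorted (value, group, rank): (8,G1,1.5), (8,G3,1.5), (9,G1,3.5), (9,G3,3.5), (11,G3,5), (12,G2,6), (14,G3,7), (15,G1,8), (16,G1,9.5), (16,G2,9.5), (17,G3,11), (23,G2,12), (26,G1,13)
Step 2: Sum ranks within each group.
R_1 = 35.5 (n_1 = 5)
R_2 = 27.5 (n_2 = 3)
R_3 = 28 (n_3 = 5)
Step 3: H = 12/(N(N+1)) * sum(R_i^2/n_i) - 3(N+1)
     = 12/(13*14) * (35.5^2/5 + 27.5^2/3 + 28^2/5) - 3*14
     = 0.065934 * 660.933 - 42
     = 1.578022.
Step 4: Ties present; correction factor C = 1 - 18/(13^3 - 13) = 0.991758. Corrected H = 1.578022 / 0.991758 = 1.591136.
Step 5: Under H0, H ~ chi^2(2); p-value = 0.451325.
Step 6: alpha = 0.05. fail to reject H0.

H = 1.5911, df = 2, p = 0.451325, fail to reject H0.


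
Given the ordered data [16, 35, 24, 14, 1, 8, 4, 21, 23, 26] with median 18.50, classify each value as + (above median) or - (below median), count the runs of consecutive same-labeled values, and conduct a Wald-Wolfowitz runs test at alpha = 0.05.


Step 1: Compute median = 18.50; label A = above, B = below.
Labels in order: BAABBBBAAA  (n_A = 5, n_B = 5)
Step 2: Count runs R = 4.
Step 3: Under H0 (random ordering), E[R] = 2*n_A*n_B/(n_A+n_B) + 1 = 2*5*5/10 + 1 = 6.0000.
        Var[R] = 2*n_A*n_B*(2*n_A*n_B - n_A - n_B) / ((n_A+n_B)^2 * (n_A+n_B-1)) = 2000/900 = 2.2222.
        SD[R] = 1.4907.
Step 4: Continuity-corrected z = (R + 0.5 - E[R]) / SD[R] = (4 + 0.5 - 6.0000) / 1.4907 = -1.0062.
Step 5: Two-sided p-value via normal approximation = 2*(1 - Phi(|z|)) = 0.314305.
Step 6: alpha = 0.05. fail to reject H0.

R = 4, z = -1.0062, p = 0.314305, fail to reject H0.


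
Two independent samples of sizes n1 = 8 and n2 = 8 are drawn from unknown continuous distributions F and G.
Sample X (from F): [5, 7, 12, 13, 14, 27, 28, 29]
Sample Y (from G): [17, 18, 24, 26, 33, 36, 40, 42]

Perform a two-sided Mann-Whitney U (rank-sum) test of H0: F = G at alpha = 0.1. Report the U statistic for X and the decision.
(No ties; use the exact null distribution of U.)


Step 1: Combine and sort all 16 observations; assign midranks.
sorted (value, group): (5,X), (7,X), (12,X), (13,X), (14,X), (17,Y), (18,Y), (24,Y), (26,Y), (27,X), (28,X), (29,X), (33,Y), (36,Y), (40,Y), (42,Y)
ranks: 5->1, 7->2, 12->3, 13->4, 14->5, 17->6, 18->7, 24->8, 26->9, 27->10, 28->11, 29->12, 33->13, 36->14, 40->15, 42->16
Step 2: Rank sum for X: R1 = 1 + 2 + 3 + 4 + 5 + 10 + 11 + 12 = 48.
Step 3: U_X = R1 - n1(n1+1)/2 = 48 - 8*9/2 = 48 - 36 = 12.
       U_Y = n1*n2 - U_X = 64 - 12 = 52.
Step 4: No ties, so the exact null distribution of U (based on enumerating the C(16,8) = 12870 equally likely rank assignments) gives the two-sided p-value.
Step 5: p-value = 0.037918; compare to alpha = 0.1. reject H0.

U_X = 12, p = 0.037918, reject H0 at alpha = 0.1.


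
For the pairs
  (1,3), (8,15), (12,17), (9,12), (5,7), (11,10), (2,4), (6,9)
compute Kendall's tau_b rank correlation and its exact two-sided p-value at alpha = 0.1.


Step 1: Enumerate the 28 unordered pairs (i,j) with i<j and classify each by sign(x_j-x_i) * sign(y_j-y_i).
  (1,2):dx=+7,dy=+12->C; (1,3):dx=+11,dy=+14->C; (1,4):dx=+8,dy=+9->C; (1,5):dx=+4,dy=+4->C
  (1,6):dx=+10,dy=+7->C; (1,7):dx=+1,dy=+1->C; (1,8):dx=+5,dy=+6->C; (2,3):dx=+4,dy=+2->C
  (2,4):dx=+1,dy=-3->D; (2,5):dx=-3,dy=-8->C; (2,6):dx=+3,dy=-5->D; (2,7):dx=-6,dy=-11->C
  (2,8):dx=-2,dy=-6->C; (3,4):dx=-3,dy=-5->C; (3,5):dx=-7,dy=-10->C; (3,6):dx=-1,dy=-7->C
  (3,7):dx=-10,dy=-13->C; (3,8):dx=-6,dy=-8->C; (4,5):dx=-4,dy=-5->C; (4,6):dx=+2,dy=-2->D
  (4,7):dx=-7,dy=-8->C; (4,8):dx=-3,dy=-3->C; (5,6):dx=+6,dy=+3->C; (5,7):dx=-3,dy=-3->C
  (5,8):dx=+1,dy=+2->C; (6,7):dx=-9,dy=-6->C; (6,8):dx=-5,dy=-1->C; (7,8):dx=+4,dy=+5->C
Step 2: C = 25, D = 3, total pairs = 28.
Step 3: tau = (C - D)/(n(n-1)/2) = (25 - 3)/28 = 0.785714.
Step 4: Exact two-sided p-value (enumerate n! = 40320 permutations of y under H0): p = 0.005506.
Step 5: alpha = 0.1. reject H0.

tau_b = 0.7857 (C=25, D=3), p = 0.005506, reject H0.


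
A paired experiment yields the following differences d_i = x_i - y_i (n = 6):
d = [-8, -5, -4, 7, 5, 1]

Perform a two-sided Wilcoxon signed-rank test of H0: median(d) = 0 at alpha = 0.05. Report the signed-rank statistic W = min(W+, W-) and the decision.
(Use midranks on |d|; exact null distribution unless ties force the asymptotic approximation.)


Step 1: Drop any zero differences (none here) and take |d_i|.
|d| = [8, 5, 4, 7, 5, 1]
Step 2: Midrank |d_i| (ties get averaged ranks).
ranks: |8|->6, |5|->3.5, |4|->2, |7|->5, |5|->3.5, |1|->1
Step 3: Attach original signs; sum ranks with positive sign and with negative sign.
W+ = 5 + 3.5 + 1 = 9.5
W- = 6 + 3.5 + 2 = 11.5
(Check: W+ + W- = 21 should equal n(n+1)/2 = 21.)
Step 4: Test statistic W = min(W+, W-) = 9.5.
Step 5: Ties in |d|, so use the tie-corrected normal approximation.
        E[W] = n(n+1)/4 = 6*7/4 = 10.5.
        Tie groups: |d|=5 (t=2); sum(t^3 - t) = 6.
        Var[W] = n(n+1)(2n+1)/24 - sum(t^3-t)/48 = 546/24 - 6/48 = 22.625.
        z = (W - E[W]) / sqrt(Var[W]) = (9.5 - 10.5) / 4.7566 = -0.2102.
        Two-sided p = 2*Phi(z) = 0.833484.
Step 6: alpha = 0.05. fail to reject H0.

W+ = 9.5, W- = 11.5, W = min = 9.5, p = 0.833484, fail to reject H0.


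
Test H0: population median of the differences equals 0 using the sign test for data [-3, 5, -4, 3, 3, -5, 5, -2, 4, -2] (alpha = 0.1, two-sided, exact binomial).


Step 1: Discard zero differences. Original n = 10; n_eff = number of nonzero differences = 10.
Nonzero differences (with sign): -3, +5, -4, +3, +3, -5, +5, -2, +4, -2
Step 2: Count signs: positive = 5, negative = 5.
Step 3: Under H0: P(positive) = 0.5, so the number of positives S ~ Bin(10, 0.5).
Step 4: Two-sided exact p-value = sum of Bin(10,0.5) probabilities at or below the observed probability = 1.000000.
Step 5: alpha = 0.1. fail to reject H0.

n_eff = 10, pos = 5, neg = 5, p = 1.000000, fail to reject H0.


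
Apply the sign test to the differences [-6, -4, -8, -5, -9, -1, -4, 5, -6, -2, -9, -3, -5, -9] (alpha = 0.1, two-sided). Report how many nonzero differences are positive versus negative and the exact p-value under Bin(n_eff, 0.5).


Step 1: Discard zero differences. Original n = 14; n_eff = number of nonzero differences = 14.
Nonzero differences (with sign): -6, -4, -8, -5, -9, -1, -4, +5, -6, -2, -9, -3, -5, -9
Step 2: Count signs: positive = 1, negative = 13.
Step 3: Under H0: P(positive) = 0.5, so the number of positives S ~ Bin(14, 0.5).
Step 4: Two-sided exact p-value = sum of Bin(14,0.5) probabilities at or below the observed probability = 0.001831.
Step 5: alpha = 0.1. reject H0.

n_eff = 14, pos = 1, neg = 13, p = 0.001831, reject H0.


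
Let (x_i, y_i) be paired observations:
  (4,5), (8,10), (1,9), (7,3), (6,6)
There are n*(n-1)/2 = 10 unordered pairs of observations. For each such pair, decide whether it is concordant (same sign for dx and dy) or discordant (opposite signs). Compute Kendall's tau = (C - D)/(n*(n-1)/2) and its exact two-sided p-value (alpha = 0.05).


Step 1: Enumerate the 10 unordered pairs (i,j) with i<j and classify each by sign(x_j-x_i) * sign(y_j-y_i).
  (1,2):dx=+4,dy=+5->C; (1,3):dx=-3,dy=+4->D; (1,4):dx=+3,dy=-2->D; (1,5):dx=+2,dy=+1->C
  (2,3):dx=-7,dy=-1->C; (2,4):dx=-1,dy=-7->C; (2,5):dx=-2,dy=-4->C; (3,4):dx=+6,dy=-6->D
  (3,5):dx=+5,dy=-3->D; (4,5):dx=-1,dy=+3->D
Step 2: C = 5, D = 5, total pairs = 10.
Step 3: tau = (C - D)/(n(n-1)/2) = (5 - 5)/10 = 0.000000.
Step 4: Exact two-sided p-value (enumerate n! = 120 permutations of y under H0): p = 1.000000.
Step 5: alpha = 0.05. fail to reject H0.

tau_b = 0.0000 (C=5, D=5), p = 1.000000, fail to reject H0.


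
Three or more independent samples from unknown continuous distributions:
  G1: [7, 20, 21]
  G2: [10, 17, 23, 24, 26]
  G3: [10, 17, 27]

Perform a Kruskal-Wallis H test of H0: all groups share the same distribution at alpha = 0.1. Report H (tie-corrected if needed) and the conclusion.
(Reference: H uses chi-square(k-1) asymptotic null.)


Step 1: Combine all N = 11 observations and assign midranks.
sorted (value, group, rank): (7,G1,1), (10,G2,2.5), (10,G3,2.5), (17,G2,4.5), (17,G3,4.5), (20,G1,6), (21,G1,7), (23,G2,8), (24,G2,9), (26,G2,10), (27,G3,11)
Step 2: Sum ranks within each group.
R_1 = 14 (n_1 = 3)
R_2 = 34 (n_2 = 5)
R_3 = 18 (n_3 = 3)
Step 3: H = 12/(N(N+1)) * sum(R_i^2/n_i) - 3(N+1)
     = 12/(11*12) * (14^2/3 + 34^2/5 + 18^2/3) - 3*12
     = 0.090909 * 404.533 - 36
     = 0.775758.
Step 4: Ties present; correction factor C = 1 - 12/(11^3 - 11) = 0.990909. Corrected H = 0.775758 / 0.990909 = 0.782875.
Step 5: Under H0, H ~ chi^2(2); p-value = 0.676084.
Step 6: alpha = 0.1. fail to reject H0.

H = 0.7829, df = 2, p = 0.676084, fail to reject H0.


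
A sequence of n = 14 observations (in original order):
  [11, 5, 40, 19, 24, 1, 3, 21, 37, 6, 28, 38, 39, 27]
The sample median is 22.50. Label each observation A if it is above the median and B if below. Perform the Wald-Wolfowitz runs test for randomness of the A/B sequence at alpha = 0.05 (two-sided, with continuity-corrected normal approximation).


Step 1: Compute median = 22.50; label A = above, B = below.
Labels in order: BBABABBBABAAAA  (n_A = 7, n_B = 7)
Step 2: Count runs R = 8.
Step 3: Under H0 (random ordering), E[R] = 2*n_A*n_B/(n_A+n_B) + 1 = 2*7*7/14 + 1 = 8.0000.
        Var[R] = 2*n_A*n_B*(2*n_A*n_B - n_A - n_B) / ((n_A+n_B)^2 * (n_A+n_B-1)) = 8232/2548 = 3.2308.
        SD[R] = 1.7974.
Step 4: R = E[R], so z = 0 with no continuity correction.
Step 5: Two-sided p-value via normal approximation = 2*(1 - Phi(|z|)) = 1.000000.
Step 6: alpha = 0.05. fail to reject H0.

R = 8, z = 0.0000, p = 1.000000, fail to reject H0.


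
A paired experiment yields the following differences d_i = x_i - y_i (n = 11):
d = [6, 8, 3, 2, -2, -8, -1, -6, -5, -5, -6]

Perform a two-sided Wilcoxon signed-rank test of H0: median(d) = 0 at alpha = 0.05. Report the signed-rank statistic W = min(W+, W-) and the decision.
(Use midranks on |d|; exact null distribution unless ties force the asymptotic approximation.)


Step 1: Drop any zero differences (none here) and take |d_i|.
|d| = [6, 8, 3, 2, 2, 8, 1, 6, 5, 5, 6]
Step 2: Midrank |d_i| (ties get averaged ranks).
ranks: |6|->8, |8|->10.5, |3|->4, |2|->2.5, |2|->2.5, |8|->10.5, |1|->1, |6|->8, |5|->5.5, |5|->5.5, |6|->8
Step 3: Attach original signs; sum ranks with positive sign and with negative sign.
W+ = 8 + 10.5 + 4 + 2.5 = 25
W- = 2.5 + 10.5 + 1 + 8 + 5.5 + 5.5 + 8 = 41
(Check: W+ + W- = 66 should equal n(n+1)/2 = 66.)
Step 4: Test statistic W = min(W+, W-) = 25.
Step 5: Ties in |d|, so use the tie-corrected normal approximation.
        E[W] = n(n+1)/4 = 11*12/4 = 33.
        Tie groups: |d|=2 (t=2), |d|=5 (t=2), |d|=6 (t=3), |d|=8 (t=2); sum(t^3 - t) = 42.
        Var[W] = n(n+1)(2n+1)/24 - sum(t^3-t)/48 = 3036/24 - 42/48 = 125.625.
        z = (W - E[W]) / sqrt(Var[W]) = (25 - 33) / 11.2083 = -0.7138.
        Two-sided p = 2*Phi(z) = 0.475376.
Step 6: alpha = 0.05. fail to reject H0.

W+ = 25, W- = 41, W = min = 25, p = 0.475376, fail to reject H0.


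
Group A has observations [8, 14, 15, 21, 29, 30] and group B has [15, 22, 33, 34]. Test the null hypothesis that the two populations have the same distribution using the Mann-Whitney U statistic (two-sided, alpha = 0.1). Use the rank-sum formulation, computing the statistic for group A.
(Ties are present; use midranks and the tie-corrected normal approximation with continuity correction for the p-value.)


Step 1: Combine and sort all 10 observations; assign midranks.
sorted (value, group): (8,X), (14,X), (15,X), (15,Y), (21,X), (22,Y), (29,X), (30,X), (33,Y), (34,Y)
ranks: 8->1, 14->2, 15->3.5, 15->3.5, 21->5, 22->6, 29->7, 30->8, 33->9, 34->10
Step 2: Rank sum for X: R1 = 1 + 2 + 3.5 + 5 + 7 + 8 = 26.5.
Step 3: U_X = R1 - n1(n1+1)/2 = 26.5 - 6*7/2 = 26.5 - 21 = 5.5.
       U_Y = n1*n2 - U_X = 24 - 5.5 = 18.5.
Step 4: Ties are present, so use the tie-corrected normal approximation (with continuity correction) for the p-value.
Step 5: p-value = 0.199458; compare to alpha = 0.1. fail to reject H0.

U_X = 5.5, p = 0.199458, fail to reject H0 at alpha = 0.1.


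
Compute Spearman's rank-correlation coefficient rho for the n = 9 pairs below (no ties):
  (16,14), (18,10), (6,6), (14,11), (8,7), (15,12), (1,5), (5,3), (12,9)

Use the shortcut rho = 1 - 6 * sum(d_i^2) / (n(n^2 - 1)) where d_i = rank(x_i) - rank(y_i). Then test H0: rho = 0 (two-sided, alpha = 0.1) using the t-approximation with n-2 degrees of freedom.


Step 1: Rank x and y separately (midranks; no ties here).
rank(x): 16->8, 18->9, 6->3, 14->6, 8->4, 15->7, 1->1, 5->2, 12->5
rank(y): 14->9, 10->6, 6->3, 11->7, 7->4, 12->8, 5->2, 3->1, 9->5
Step 2: d_i = R_x(i) - R_y(i); compute d_i^2.
  (8-9)^2=1, (9-6)^2=9, (3-3)^2=0, (6-7)^2=1, (4-4)^2=0, (7-8)^2=1, (1-2)^2=1, (2-1)^2=1, (5-5)^2=0
sum(d^2) = 14.
Step 3: rho = 1 - 6*14 / (9*(9^2 - 1)) = 1 - 84/720 = 0.883333.
Step 4: Under H0, t = rho * sqrt((n-2)/(1-rho^2)) = 4.9858 ~ t(7).
Step 5: Two-sided p-value from the t-distribution with 7 df = 0.001591.
Step 6: alpha = 0.1. reject H0.

rho = 0.8833, p = 0.001591, reject H0 at alpha = 0.1.
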